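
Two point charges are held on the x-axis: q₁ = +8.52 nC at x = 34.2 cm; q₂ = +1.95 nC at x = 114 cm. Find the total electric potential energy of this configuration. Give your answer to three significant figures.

The work to assemble the configuration equals its total potential energy, U = Σ kqᵢqⱼ/rᵢⱼ over all pairs.
Pair separations: r₁₂ = 0.798 m.
U = (1.87×10⁻⁷) = 1.87×10⁻⁷ J.

1.87×10⁻⁷ J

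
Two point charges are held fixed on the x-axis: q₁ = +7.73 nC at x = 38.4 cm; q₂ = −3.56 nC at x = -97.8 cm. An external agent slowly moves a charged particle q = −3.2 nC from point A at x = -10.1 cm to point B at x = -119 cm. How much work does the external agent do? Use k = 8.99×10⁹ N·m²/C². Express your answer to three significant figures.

6.84×10⁻⁷ J

For quasistatic motion the external work equals the change in potential energy: W_ext = qΔV = q(V_B − V_A).
At A: distances to the source charges are 0.485 m, 0.877 m; V_A = Σ kqᵢ/rᵢ = 107 V.
At B: distances to the source charges are 1.57 m, 0.212 m; V_B = Σ kqᵢ/rᵢ = -107 V.
ΔV = V_B − V_A = -214 V.
W_ext = qΔV = (-3.20×10⁻⁹ C)(-214 V) = 6.84×10⁻⁷ J.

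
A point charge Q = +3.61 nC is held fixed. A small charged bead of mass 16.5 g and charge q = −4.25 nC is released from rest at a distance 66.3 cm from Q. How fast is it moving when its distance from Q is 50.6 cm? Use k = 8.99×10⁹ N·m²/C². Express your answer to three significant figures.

2.80×10⁻³ m/s

Only the electrostatic force acts, so mechanical energy is conserved: ½mv² = U₁ − U₂ = kQq(1/r₁ − 1/r₂).
U₁ − U₂ = (8.99×10⁹ N·m²/C²)(3.61×10⁻⁹ C)(-4.25×10⁻⁹ C)(1/0.663 − 1/0.506) = 6.45×10⁻⁸ J.
v = √(2·6.45×10⁻⁸/0.0165) = 2.80×10⁻³ m/s.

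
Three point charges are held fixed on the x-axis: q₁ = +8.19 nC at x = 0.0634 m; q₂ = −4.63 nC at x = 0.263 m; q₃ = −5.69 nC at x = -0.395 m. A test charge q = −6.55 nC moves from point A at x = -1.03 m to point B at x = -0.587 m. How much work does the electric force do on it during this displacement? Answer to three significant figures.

The work done by the electric force is W_field = −ΔU = −q(V_B − V_A) = q(V_A − V_B).
At A: distances to the source charges are 1.09 m, 1.29 m, 0.635 m; V_A = Σ kqᵢ/rᵢ = -45.4 V.
At B: distances to the source charges are 0.650 m, 0.850 m, 0.192 m; V_B = Σ kqᵢ/rᵢ = -202 V.
ΔV = V_B − V_A = -157 V.
W_field = −qΔV = −(-6.55×10⁻⁹ C)(-157 V) = -1.03×10⁻⁶ J.

-1.03×10⁻⁶ J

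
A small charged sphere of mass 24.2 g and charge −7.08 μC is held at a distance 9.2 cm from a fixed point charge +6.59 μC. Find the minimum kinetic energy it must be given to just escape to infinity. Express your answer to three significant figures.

To just escape, total mechanical energy must reach zero at infinity: ½mv²_min + U = 0, so ½mv²_min = −U = |kQq|/r.
|U| = |kQq|/r = (8.99×10⁹ N·m²/C²)(6.59×10⁻⁶)(7.08×10⁻⁶)/(0.0920) = 4.56 J.

4.56 J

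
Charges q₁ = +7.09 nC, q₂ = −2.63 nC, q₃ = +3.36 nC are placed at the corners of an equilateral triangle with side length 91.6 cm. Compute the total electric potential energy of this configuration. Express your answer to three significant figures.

-3.59×10⁻⁸ J

The work to assemble the configuration equals its total potential energy, U = Σ kqᵢqⱼ/rᵢⱼ over all pairs.
All three pair separations equal the side length, 0.916 m.
U = (-1.83×10⁻⁷) + (2.34×10⁻⁷) + (-8.67×10⁻⁸) = -3.59×10⁻⁸ J.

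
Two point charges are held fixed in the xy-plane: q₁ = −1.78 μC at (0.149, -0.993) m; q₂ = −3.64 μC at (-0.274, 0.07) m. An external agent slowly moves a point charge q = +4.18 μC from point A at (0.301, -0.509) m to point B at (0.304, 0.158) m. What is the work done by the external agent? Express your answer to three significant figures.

For quasistatic motion the external work equals the change in potential energy: W_ext = qΔV = q(V_B − V_A).
At A: distances to the source charges are 0.507 m, 0.816 m; V_A = Σ kqᵢ/rᵢ = -7.16×10⁴ V.
At B: distances to the source charges are 1.16 m, 0.585 m; V_B = Σ kqᵢ/rᵢ = -6.97×10⁴ V.
ΔV = V_B − V_A = 1900 V.
W_ext = qΔV = (4.18×10⁻⁶ C)(1900 V) = 7.93×10⁻³ J.

7.93×10⁻³ J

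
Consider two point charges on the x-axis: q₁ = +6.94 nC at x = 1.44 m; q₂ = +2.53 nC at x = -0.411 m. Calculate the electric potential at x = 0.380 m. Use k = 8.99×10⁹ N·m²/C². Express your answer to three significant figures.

87.6 V

The total potential is the scalar sum of each charge's contribution, V = Σ kqᵢ/rᵢ.
Distances from the field point to each charge: r₁ = 1.06 m, r₂ = 0.791 m.
V = k[(6.94×10⁻⁹)/(1.06) + (2.53×10⁻⁹)/(0.791)] = 87.6 V.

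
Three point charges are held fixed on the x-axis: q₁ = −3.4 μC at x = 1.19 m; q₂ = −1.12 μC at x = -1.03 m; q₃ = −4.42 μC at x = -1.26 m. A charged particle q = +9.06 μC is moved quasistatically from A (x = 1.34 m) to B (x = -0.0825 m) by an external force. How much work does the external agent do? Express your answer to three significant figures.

For quasistatic motion the external work equals the change in potential energy: W_ext = qΔV = q(V_B − V_A).
At A: distances to the source charges are 0.150 m, 2.37 m, 2.60 m; V_A = Σ kqᵢ/rᵢ = -2.23×10⁵ V.
At B: distances to the source charges are 1.27 m, 0.948 m, 1.18 m; V_B = Σ kqᵢ/rᵢ = -6.84×10⁴ V.
ΔV = V_B − V_A = 1.55×10⁵ V.
W_ext = qΔV = (9.06×10⁻⁶ C)(1.55×10⁵ V) = 1.40 J.

1.40 J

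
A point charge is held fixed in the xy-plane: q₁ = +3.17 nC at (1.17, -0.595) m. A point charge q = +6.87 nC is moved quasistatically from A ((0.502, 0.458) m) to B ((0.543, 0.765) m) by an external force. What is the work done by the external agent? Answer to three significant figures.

-2.63×10⁻⁸ J

For quasistatic motion the external work equals the change in potential energy: W_ext = qΔV = q(V_B − V_A).
At A: distance to the source charge is 1.25 m; V_A = kq₁/r = 22.9 V.
At B: distance to the source charge is 1.50 m; V_B = kq₁/r = 19.0 V.
ΔV = V_B − V_A = -3.82 V.
W_ext = qΔV = (6.87×10⁻⁹ C)(-3.82 V) = -2.63×10⁻⁸ J.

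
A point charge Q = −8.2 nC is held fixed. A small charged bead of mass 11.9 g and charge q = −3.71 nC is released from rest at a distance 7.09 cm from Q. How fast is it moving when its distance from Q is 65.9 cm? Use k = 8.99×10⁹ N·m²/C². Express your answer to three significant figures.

Only the electrostatic force acts, so mechanical energy is conserved: ½mv² = U₁ − U₂ = kQq(1/r₁ − 1/r₂).
U₁ − U₂ = (8.99×10⁹ N·m²/C²)(-8.20×10⁻⁹ C)(-3.71×10⁻⁹ C)(1/0.0709 − 1/0.659) = 3.44×10⁻⁶ J.
v = √(2·3.44×10⁻⁶/0.0119) = 0.0241 m/s.

0.0241 m/s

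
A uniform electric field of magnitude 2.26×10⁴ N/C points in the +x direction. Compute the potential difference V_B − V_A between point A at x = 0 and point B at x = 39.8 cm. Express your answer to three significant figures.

-8990 V

In a uniform field, potential decreases in the direction of E: V_B − V_A = −E·Δx.
V_B − V_A = −(2.26×10⁴ V/m)(0.398 m) = -8990 V.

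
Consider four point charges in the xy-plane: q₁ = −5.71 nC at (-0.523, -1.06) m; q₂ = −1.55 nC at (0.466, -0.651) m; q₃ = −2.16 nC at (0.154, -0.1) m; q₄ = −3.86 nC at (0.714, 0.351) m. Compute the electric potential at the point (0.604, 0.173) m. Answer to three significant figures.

-250 V

Electric potential is a scalar, so the contributions from each charge add algebraically: V = Σ kqᵢ/rᵢ.
Distances from the field point to each charge: r₁ = 1.67 m, r₂ = 0.835 m, r₃ = 0.526 m, r₄ = 0.209 m.
V = k[(-5.71×10⁻⁹)/(1.67) + (-1.55×10⁻⁹)/(0.835) + (-2.16×10⁻⁹)/(0.526) + (-3.86×10⁻⁹)/(0.209)] = -250 V.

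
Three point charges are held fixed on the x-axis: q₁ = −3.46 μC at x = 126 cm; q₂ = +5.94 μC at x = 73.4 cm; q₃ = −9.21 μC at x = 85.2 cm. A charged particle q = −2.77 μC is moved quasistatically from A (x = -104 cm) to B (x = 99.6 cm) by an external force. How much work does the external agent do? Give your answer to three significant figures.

1.28 J

For quasistatic motion the external work equals the change in potential energy: W_ext = qΔV = q(V_B − V_A).
At A: distances to the source charges are 2.30 m, 1.77 m, 1.89 m; V_A = Σ kqᵢ/rᵢ = -2.72×10⁴ V.
At B: distances to the source charges are 0.264 m, 0.262 m, 0.144 m; V_B = Σ kqᵢ/rᵢ = -4.89×10⁵ V.
ΔV = V_B − V_A = -4.62×10⁵ V.
W_ext = qΔV = (-2.77×10⁻⁶ C)(-4.62×10⁵ V) = 1.28 J.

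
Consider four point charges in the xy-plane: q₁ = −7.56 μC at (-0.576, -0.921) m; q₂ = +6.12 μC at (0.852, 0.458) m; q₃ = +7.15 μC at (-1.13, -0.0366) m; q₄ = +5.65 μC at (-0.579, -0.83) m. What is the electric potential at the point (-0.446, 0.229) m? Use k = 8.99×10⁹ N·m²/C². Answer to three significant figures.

1.18×10⁵ V

The total potential is the scalar sum of each charge's contribution, V = Σ kqᵢ/rᵢ.
Distances from the field point to each charge: r₁ = 1.16 m, r₂ = 1.32 m, r₃ = 0.734 m, r₄ = 1.07 m.
V = k[(-7.56×10⁻⁶)/(1.16) + (6.12×10⁻⁶)/(1.32) + (7.15×10⁻⁶)/(0.734) + (5.65×10⁻⁶)/(1.07)] = 1.18×10⁵ V.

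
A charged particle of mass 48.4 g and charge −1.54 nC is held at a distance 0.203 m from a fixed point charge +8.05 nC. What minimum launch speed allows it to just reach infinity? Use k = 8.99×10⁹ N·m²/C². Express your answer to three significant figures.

To just escape, total mechanical energy must reach zero at infinity: ½mv²_min + U = 0, so ½mv²_min = −U = |kQq|/r.
|U| = |kQq|/r = (8.99×10⁹ N·m²/C²)(8.05×10⁻⁹)(1.54×10⁻⁹)/(0.203) = 5.49×10⁻⁷ J.
v_min = √(2|U|/m) = √(2·5.49×10⁻⁷/0.0484) = 4.76×10⁻³ m/s.

4.76×10⁻³ m/s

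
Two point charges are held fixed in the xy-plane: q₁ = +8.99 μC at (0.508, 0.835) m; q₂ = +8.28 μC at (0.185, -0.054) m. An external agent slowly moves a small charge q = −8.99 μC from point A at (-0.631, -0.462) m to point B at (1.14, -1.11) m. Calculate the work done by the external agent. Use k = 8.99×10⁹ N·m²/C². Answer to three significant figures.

For quasistatic motion the external work equals the change in potential energy: W_ext = qΔV = q(V_B − V_A).
At A: distances to the source charges are 1.73 m, 0.912 m; V_A = Σ kqᵢ/rᵢ = 1.28×10⁵ V.
At B: distances to the source charges are 2.05 m, 1.42 m; V_B = Σ kqᵢ/rᵢ = 9.18×10⁴ V.
ΔV = V_B − V_A = -3.66×10⁴ V.
W_ext = qΔV = (-8.99×10⁻⁶ C)(-3.66×10⁴ V) = 0.329 J.

0.329 J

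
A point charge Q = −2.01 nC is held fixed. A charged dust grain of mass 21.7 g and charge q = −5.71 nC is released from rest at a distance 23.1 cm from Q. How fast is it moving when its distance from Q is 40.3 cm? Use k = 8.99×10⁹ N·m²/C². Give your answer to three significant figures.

Only the electrostatic force acts, so mechanical energy is conserved: ½mv² = U₁ − U₂ = kQq(1/r₁ − 1/r₂).
U₁ − U₂ = (8.99×10⁹ N·m²/C²)(-2.01×10⁻⁹ C)(-5.71×10⁻⁹ C)(1/0.231 − 1/0.403) = 1.91×10⁻⁷ J.
v = √(2·1.91×10⁻⁷/0.0217) = 4.19×10⁻³ m/s.

4.19×10⁻³ m/s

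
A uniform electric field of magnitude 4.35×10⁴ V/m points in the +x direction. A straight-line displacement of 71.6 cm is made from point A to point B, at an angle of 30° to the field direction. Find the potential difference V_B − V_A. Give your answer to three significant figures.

-2.70×10⁴ V

Only the component of displacement along E changes the potential: ΔV = −E·d·cosθ.
ΔV = −(4.35×10⁴ V/m)(0.716 m)cos30° = -2.70×10⁴ V.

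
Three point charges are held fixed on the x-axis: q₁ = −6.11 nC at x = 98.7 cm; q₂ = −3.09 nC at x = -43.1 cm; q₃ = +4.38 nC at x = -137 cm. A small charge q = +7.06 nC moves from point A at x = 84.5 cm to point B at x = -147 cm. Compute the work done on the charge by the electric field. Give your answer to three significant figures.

The work done by the electric force is W_field = −ΔU = −q(V_B − V_A) = q(V_A − V_B).
At A: distances to the source charges are 0.142 m, 1.28 m, 2.21 m; V_A = Σ kqᵢ/rᵢ = -391 V.
At B: distances to the source charges are 2.46 m, 1.04 m, 0.100 m; V_B = Σ kqᵢ/rᵢ = 345 V.
ΔV = V_B − V_A = 735 V.
W_field = −qΔV = −(7.06×10⁻⁹ C)(735 V) = -5.19×10⁻⁶ J.

-5.19×10⁻⁶ J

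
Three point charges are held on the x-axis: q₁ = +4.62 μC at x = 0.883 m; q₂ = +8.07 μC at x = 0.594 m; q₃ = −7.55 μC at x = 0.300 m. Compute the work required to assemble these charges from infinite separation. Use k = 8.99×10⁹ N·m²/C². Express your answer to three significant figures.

-1.24 J

The assembly work is the sum of pairwise potential energies, U = Σ_{i<j} kqᵢqⱼ/rᵢⱼ.
Pair separations: r₁₂ = 0.289 m, r₁₃ = 0.583 m, r₂₃ = 0.294 m.
U = (1.16) + (-0.538) + (-1.86) = -1.24 J.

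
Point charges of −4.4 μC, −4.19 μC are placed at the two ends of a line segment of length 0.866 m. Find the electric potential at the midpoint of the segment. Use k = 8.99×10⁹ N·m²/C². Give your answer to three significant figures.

Electric potential is a scalar, so the contributions from each charge add algebraically: V = Σ kqᵢ/rᵢ.
Each charge is 0.433 m from the midpoint.
V = k[(-4.40×10⁻⁶)/(0.433) + (-4.19×10⁻⁶)/(0.433)] = -1.78×10⁵ V.

-1.78×10⁵ V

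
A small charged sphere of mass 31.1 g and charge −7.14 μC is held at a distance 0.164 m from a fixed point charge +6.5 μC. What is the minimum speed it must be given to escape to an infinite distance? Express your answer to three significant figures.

12.8 m/s

To just escape, total mechanical energy must reach zero at infinity: ½mv²_min + U = 0, so ½mv²_min = −U = |kQq|/r.
|U| = |kQq|/r = (8.99×10⁹ N·m²/C²)(6.50×10⁻⁶)(7.14×10⁻⁶)/(0.164) = 2.54 J.
v_min = √(2|U|/m) = √(2·2.54/0.0311) = 12.8 m/s.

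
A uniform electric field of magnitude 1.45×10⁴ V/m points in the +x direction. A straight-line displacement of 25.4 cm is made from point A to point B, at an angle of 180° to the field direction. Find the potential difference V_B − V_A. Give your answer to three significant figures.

Only the component of displacement along E changes the potential: ΔV = −E·d·cosθ.
ΔV = −(1.45×10⁴ V/m)(0.254 m)cos180° = 3680 V.

3680 V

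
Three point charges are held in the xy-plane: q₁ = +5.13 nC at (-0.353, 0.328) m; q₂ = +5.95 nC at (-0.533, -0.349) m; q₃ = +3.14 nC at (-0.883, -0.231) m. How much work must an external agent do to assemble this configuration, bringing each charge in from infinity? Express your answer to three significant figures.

The assembly work is the sum of pairwise potential energies, U = Σ_{i<j} kqᵢqⱼ/rᵢⱼ.
Pair separations: r₁₂ = 0.701 m, r₁₃ = 0.770 m, r₂₃ = 0.369 m.
U = (3.92×10⁻⁷) + (1.88×10⁻⁷) + (4.55×10⁻⁷) = 1.03×10⁻⁶ J.

1.03×10⁻⁶ J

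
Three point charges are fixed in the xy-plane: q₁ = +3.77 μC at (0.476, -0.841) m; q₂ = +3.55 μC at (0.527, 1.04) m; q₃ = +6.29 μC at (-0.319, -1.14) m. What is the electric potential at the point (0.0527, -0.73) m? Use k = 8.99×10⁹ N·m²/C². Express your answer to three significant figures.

The total potential is the scalar sum of each charge's contribution, V = Σ kqᵢ/rᵢ.
Distances from the field point to each charge: r₁ = 0.438 m, r₂ = 1.83 m, r₃ = 0.553 m.
V = k[(3.77×10⁻⁶)/(0.438) + (3.55×10⁻⁶)/(1.83) + (6.29×10⁻⁶)/(0.553)] = 1.97×10⁵ V.

1.97×10⁵ V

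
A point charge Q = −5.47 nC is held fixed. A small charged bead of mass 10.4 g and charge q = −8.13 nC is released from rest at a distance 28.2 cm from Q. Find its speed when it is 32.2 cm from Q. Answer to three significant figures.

Only the electrostatic force acts, so mechanical energy is conserved: ½mv² = U₁ − U₂ = kQq(1/r₁ − 1/r₂).
U₁ − U₂ = (8.99×10⁹ N·m²/C²)(-5.47×10⁻⁹ C)(-8.13×10⁻⁹ C)(1/0.282 − 1/0.322) = 1.76×10⁻⁷ J.
v = √(2·1.76×10⁻⁷/0.0104) = 5.82×10⁻³ m/s.

5.82×10⁻³ m/s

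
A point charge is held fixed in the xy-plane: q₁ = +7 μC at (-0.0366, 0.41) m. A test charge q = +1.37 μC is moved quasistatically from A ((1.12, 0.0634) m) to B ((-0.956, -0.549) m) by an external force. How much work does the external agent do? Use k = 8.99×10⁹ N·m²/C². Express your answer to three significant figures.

-6.51×10⁻³ J

For quasistatic motion the external work equals the change in potential energy: W_ext = qΔV = q(V_B − V_A).
At A: distance to the source charge is 1.21 m; V_A = kq₁/r = 5.21×10⁴ V.
At B: distance to the source charge is 1.33 m; V_B = kq₁/r = 4.74×10⁴ V.
ΔV = V_B − V_A = -4750 V.
W_ext = qΔV = (1.37×10⁻⁶ C)(-4750 V) = -6.51×10⁻³ J.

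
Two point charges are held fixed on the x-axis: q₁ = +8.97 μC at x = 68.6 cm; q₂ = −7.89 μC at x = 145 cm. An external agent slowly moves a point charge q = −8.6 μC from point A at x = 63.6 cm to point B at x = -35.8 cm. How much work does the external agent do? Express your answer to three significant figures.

12.8 J

For quasistatic motion the external work equals the change in potential energy: W_ext = qΔV = q(V_B − V_A).
At A: distances to the source charges are 0.0500 m, 0.814 m; V_A = Σ kqᵢ/rᵢ = 1.53×10⁶ V.
At B: distances to the source charges are 1.04 m, 1.81 m; V_B = Σ kqᵢ/rᵢ = 3.80×10⁴ V.
ΔV = V_B − V_A = -1.49×10⁶ V.
W_ext = qΔV = (-8.60×10⁻⁶ C)(-1.49×10⁶ V) = 12.8 J.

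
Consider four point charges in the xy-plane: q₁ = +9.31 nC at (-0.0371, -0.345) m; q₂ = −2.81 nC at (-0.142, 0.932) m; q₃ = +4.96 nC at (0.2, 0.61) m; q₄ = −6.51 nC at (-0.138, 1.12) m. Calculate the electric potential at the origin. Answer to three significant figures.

The total potential is the scalar sum of each charge's contribution, V = Σ kqᵢ/rᵢ.
Distances from the field point to each charge: r₁ = 0.347 m, r₂ = 0.943 m, r₃ = 0.642 m, r₄ = 1.13 m.
V = k[(9.31×10⁻⁹)/(0.347) + (-2.81×10⁻⁹)/(0.943) + (4.96×10⁻⁹)/(0.642) + (-6.51×10⁻⁹)/(1.13)] = 232 V.

232 V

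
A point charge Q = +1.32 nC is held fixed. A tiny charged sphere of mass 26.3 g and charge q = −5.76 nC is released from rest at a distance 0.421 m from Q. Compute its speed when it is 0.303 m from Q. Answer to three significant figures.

Only the electrostatic force acts, so mechanical energy is conserved: ½mv² = U₁ − U₂ = kQq(1/r₁ − 1/r₂).
U₁ − U₂ = (8.99×10⁹ N·m²/C²)(1.32×10⁻⁹ C)(-5.76×10⁻⁹ C)(1/0.421 − 1/0.303) = 6.32×10⁻⁸ J.
v = √(2·6.32×10⁻⁸/0.0263) = 2.19×10⁻³ m/s.

2.19×10⁻³ m/s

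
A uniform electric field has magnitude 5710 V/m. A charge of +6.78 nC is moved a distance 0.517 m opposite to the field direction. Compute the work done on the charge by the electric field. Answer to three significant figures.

-2.00×10⁻⁵ J

The potential change for a displacement 0.517 m opposite to the field direction is ΔV = +Ed = 2950 V.
W_field = −qΔV = -2.00×10⁻⁵ J.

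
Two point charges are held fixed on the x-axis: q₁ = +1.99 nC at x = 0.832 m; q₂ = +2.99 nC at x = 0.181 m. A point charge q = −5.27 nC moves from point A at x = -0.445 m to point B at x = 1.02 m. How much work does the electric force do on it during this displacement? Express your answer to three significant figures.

The work done by the electric force is W_field = −ΔU = −q(V_B − V_A) = q(V_A − V_B).
At A: distances to the source charges are 1.28 m, 0.626 m; V_A = Σ kqᵢ/rᵢ = 56.9 V.
At B: distances to the source charges are 0.188 m, 0.839 m; V_B = Σ kqᵢ/rᵢ = 127 V.
ΔV = V_B − V_A = 70.2 V.
W_field = −qΔV = −(-5.27×10⁻⁹ C)(70.2 V) = 3.70×10⁻⁷ J.

3.70×10⁻⁷ J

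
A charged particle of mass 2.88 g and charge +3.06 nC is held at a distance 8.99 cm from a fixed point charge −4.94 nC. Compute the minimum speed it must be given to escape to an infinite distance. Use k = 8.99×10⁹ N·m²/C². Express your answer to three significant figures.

0.0324 m/s

To just escape, total mechanical energy must reach zero at infinity: ½mv²_min + U = 0, so ½mv²_min = −U = |kQq|/r.
|U| = |kQq|/r = (8.99×10⁹ N·m²/C²)(4.94×10⁻⁹)(3.06×10⁻⁹)/(0.0899) = 1.51×10⁻⁶ J.
v_min = √(2|U|/m) = √(2·1.51×10⁻⁶/2.88×10⁻³) = 0.0324 m/s.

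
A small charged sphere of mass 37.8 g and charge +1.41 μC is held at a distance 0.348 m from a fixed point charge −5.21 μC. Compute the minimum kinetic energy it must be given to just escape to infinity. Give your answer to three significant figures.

To just escape, total mechanical energy must reach zero at infinity: ½mv²_min + U = 0, so ½mv²_min = −U = |kQq|/r.
|U| = |kQq|/r = (8.99×10⁹ N·m²/C²)(5.21×10⁻⁶)(1.41×10⁻⁶)/(0.348) = 0.190 J.

0.190 J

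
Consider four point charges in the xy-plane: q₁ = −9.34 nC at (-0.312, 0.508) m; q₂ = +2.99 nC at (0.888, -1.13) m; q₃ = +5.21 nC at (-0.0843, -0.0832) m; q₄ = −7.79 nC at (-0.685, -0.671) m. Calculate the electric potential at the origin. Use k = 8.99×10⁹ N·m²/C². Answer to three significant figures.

Electric potential is a scalar, so the contributions from each charge add algebraically: V = Σ kqᵢ/rᵢ.
Distances from the field point to each charge: r₁ = 0.596 m, r₂ = 1.44 m, r₃ = 0.118 m, r₄ = 0.959 m.
V = k[(-9.34×10⁻⁹)/(0.596) + (2.99×10⁻⁹)/(1.44) + (5.21×10⁻⁹)/(0.118) + (-7.79×10⁻⁹)/(0.959)] = 200 V.

200 V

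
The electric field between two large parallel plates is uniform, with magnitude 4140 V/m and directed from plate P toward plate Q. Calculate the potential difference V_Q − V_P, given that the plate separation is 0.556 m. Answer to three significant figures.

In a uniform field, potential decreases in the direction of E: ΔV = −E·d for a displacement d parallel to E.
Going from P to Q is a displacement of 0.556 m along the field, so V_Q − V_P = −Ed = -2300 V.

-2300 V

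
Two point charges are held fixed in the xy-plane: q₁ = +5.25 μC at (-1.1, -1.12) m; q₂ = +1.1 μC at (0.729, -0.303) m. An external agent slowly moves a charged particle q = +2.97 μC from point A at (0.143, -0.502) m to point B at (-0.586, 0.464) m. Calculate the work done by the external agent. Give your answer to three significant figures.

-0.0450 J

For quasistatic motion the external work equals the change in potential energy: W_ext = qΔV = q(V_B − V_A).
At A: distances to the source charges are 1.39 m, 0.619 m; V_A = Σ kqᵢ/rᵢ = 5.00×10⁴ V.
At B: distances to the source charges are 1.67 m, 1.52 m; V_B = Σ kqᵢ/rᵢ = 3.48×10⁴ V.
ΔV = V_B − V_A = -1.51×10⁴ V.
W_ext = qΔV = (2.97×10⁻⁶ C)(-1.51×10⁴ V) = -0.0450 J.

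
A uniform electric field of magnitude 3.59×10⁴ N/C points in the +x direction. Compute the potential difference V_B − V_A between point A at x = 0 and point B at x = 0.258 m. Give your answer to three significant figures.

-9260 V

In a uniform field, potential decreases in the direction of E: V_B − V_A = −E·Δx.
V_B − V_A = −(3.59×10⁴ V/m)(0.258 m) = -9260 V.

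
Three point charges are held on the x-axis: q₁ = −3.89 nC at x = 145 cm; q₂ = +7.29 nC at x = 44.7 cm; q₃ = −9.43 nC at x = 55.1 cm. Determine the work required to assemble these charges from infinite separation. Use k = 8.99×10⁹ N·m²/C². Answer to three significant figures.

-5.83×10⁻⁶ J

The assembly work is the sum of pairwise potential energies, U = Σ_{i<j} kqᵢqⱼ/rᵢⱼ.
Pair separations: r₁₂ = 1.00 m, r₁₃ = 0.899 m, r₂₃ = 0.104 m.
U = (-2.54×10⁻⁷) + (3.67×10⁻⁷) + (-5.94×10⁻⁶) = -5.83×10⁻⁶ J.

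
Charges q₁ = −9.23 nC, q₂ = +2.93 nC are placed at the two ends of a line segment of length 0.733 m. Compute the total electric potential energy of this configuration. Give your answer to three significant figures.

The work to assemble the configuration equals its total potential energy, U = Σ kqᵢqⱼ/rᵢⱼ over all pairs.
The separation is r = 0.733 m.
U = (-3.32×10⁻⁷) = -3.32×10⁻⁷ J.

-3.32×10⁻⁷ J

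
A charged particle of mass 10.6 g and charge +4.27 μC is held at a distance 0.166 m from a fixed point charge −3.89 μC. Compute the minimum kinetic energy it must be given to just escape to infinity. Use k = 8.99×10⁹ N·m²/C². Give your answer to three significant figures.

To just escape, total mechanical energy must reach zero at infinity: ½mv²_min + U = 0, so ½mv²_min = −U = |kQq|/r.
|U| = |kQq|/r = (8.99×10⁹ N·m²/C²)(3.89×10⁻⁶)(4.27×10⁻⁶)/(0.166) = 0.900 J.

0.900 J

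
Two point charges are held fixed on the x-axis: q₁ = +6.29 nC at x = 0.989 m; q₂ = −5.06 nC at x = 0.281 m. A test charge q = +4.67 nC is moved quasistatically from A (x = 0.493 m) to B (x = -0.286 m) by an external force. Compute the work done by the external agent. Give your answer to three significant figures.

3.02×10⁻⁷ J

For quasistatic motion the external work equals the change in potential energy: W_ext = qΔV = q(V_B − V_A).
At A: distances to the source charges are 0.496 m, 0.212 m; V_A = Σ kqᵢ/rᵢ = -101 V.
At B: distances to the source charges are 1.27 m, 0.567 m; V_B = Σ kqᵢ/rᵢ = -35.9 V.
ΔV = V_B − V_A = 64.7 V.
W_ext = qΔV = (4.67×10⁻⁹ C)(64.7 V) = 3.02×10⁻⁷ J.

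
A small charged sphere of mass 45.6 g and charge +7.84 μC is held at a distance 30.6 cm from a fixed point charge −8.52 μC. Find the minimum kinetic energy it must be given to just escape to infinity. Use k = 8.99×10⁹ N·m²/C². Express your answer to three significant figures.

To just escape, total mechanical energy must reach zero at infinity: ½mv²_min + U = 0, so ½mv²_min = −U = |kQq|/r.
|U| = |kQq|/r = (8.99×10⁹ N·m²/C²)(8.52×10⁻⁶)(7.84×10⁻⁶)/(0.306) = 1.96 J.

1.96 J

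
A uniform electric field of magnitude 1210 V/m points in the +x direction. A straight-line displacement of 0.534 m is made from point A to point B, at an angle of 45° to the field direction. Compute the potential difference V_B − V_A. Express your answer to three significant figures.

-457 V

Only the component of displacement along E changes the potential: ΔV = −E·d·cosθ.
ΔV = −(1210 V/m)(0.534 m)cos45° = -457 V.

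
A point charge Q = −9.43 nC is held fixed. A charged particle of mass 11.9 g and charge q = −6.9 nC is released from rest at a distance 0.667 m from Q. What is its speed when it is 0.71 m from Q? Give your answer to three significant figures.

Only the electrostatic force acts, so mechanical energy is conserved: ½mv² = U₁ − U₂ = kQq(1/r₁ − 1/r₂).
U₁ − U₂ = (8.99×10⁹ N·m²/C²)(-9.43×10⁻⁹ C)(-6.90×10⁻⁹ C)(1/0.667 − 1/0.710) = 5.31×10⁻⁸ J.
v = √(2·5.31×10⁻⁸/0.0119) = 2.99×10⁻³ m/s.

2.99×10⁻³ m/s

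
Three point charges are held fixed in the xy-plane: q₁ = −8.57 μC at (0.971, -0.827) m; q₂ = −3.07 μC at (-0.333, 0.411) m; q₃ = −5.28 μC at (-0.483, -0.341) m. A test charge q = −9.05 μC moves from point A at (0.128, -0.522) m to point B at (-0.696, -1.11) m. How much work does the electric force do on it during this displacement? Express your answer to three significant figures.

0.581 J

The work done by the electric force is W_field = −ΔU = −q(V_B − V_A) = q(V_A − V_B).
At A: distances to the source charges are 0.896 m, 1.04 m, 0.637 m; V_A = Σ kqᵢ/rᵢ = -1.87×10⁵ V.
At B: distances to the source charges are 1.69 m, 1.56 m, 0.798 m; V_B = Σ kqᵢ/rᵢ = -1.23×10⁵ V.
ΔV = V_B − V_A = 6.42×10⁴ V.
W_field = −qΔV = −(-9.05×10⁻⁶ C)(6.42×10⁴ V) = 0.581 J.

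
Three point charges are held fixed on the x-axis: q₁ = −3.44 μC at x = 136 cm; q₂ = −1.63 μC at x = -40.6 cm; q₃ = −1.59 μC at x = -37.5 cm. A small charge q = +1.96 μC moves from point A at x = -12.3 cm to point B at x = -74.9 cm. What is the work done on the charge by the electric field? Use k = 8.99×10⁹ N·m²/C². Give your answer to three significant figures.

The work done by the electric force is W_field = −ΔU = −q(V_B − V_A) = q(V_A − V_B).
At A: distances to the source charges are 1.48 m, 0.283 m, 0.252 m; V_A = Σ kqᵢ/rᵢ = -1.29×10⁵ V.
At B: distances to the source charges are 2.11 m, 0.343 m, 0.374 m; V_B = Σ kqᵢ/rᵢ = -9.56×10⁴ V.
ΔV = V_B − V_A = 3.38×10⁴ V.
W_field = −qΔV = −(1.96×10⁻⁶ C)(3.38×10⁴ V) = -0.0662 J.

-0.0662 J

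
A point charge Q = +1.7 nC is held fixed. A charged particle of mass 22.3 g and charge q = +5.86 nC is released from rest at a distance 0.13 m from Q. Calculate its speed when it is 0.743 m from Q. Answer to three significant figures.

7.14×10⁻³ m/s

Only the electrostatic force acts, so mechanical energy is conserved: ½mv² = U₁ − U₂ = kQq(1/r₁ − 1/r₂).
U₁ − U₂ = (8.99×10⁹ N·m²/C²)(1.70×10⁻⁹ C)(5.86×10⁻⁹ C)(1/0.130 − 1/0.743) = 5.68×10⁻⁷ J.
v = √(2·5.68×10⁻⁷/0.0223) = 7.14×10⁻³ m/s.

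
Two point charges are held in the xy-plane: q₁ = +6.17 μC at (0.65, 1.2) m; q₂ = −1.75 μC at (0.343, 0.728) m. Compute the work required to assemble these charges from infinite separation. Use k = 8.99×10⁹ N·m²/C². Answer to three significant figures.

-0.172 J

The assembly work is the sum of pairwise potential energies, U = Σ_{i<j} kqᵢqⱼ/rᵢⱼ.
Pair separations: r₁₂ = 0.563 m.
U = (-0.172) = -0.172 J.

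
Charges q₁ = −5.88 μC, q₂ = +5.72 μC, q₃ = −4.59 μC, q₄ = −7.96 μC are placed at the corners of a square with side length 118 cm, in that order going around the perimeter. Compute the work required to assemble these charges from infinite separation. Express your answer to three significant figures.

The assembly work is the sum of pairwise potential energies, U = Σ_{i<j} kqᵢqⱼ/rᵢⱼ.
The four side pairs have separation 1.18 m and the two diagonal pairs 1.67 m.
Summing all 6 pair terms gives U = 0.0788 J.

0.0788 J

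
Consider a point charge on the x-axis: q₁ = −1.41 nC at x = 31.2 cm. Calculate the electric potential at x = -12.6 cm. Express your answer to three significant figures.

-28.9 V

The total potential is the scalar sum of each charge's contribution, V = Σ kqᵢ/rᵢ.
V = k[(-1.41×10⁻⁹)/(0.438)] = -28.9 V.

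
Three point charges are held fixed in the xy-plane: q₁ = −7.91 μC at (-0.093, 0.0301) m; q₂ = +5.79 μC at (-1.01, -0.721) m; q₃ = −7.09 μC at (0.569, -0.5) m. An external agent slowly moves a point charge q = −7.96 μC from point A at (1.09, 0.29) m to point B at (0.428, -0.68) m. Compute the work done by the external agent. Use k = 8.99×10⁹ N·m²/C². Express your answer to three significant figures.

1.75 J

For quasistatic motion the external work equals the change in potential energy: W_ext = qΔV = q(V_B − V_A).
At A: distances to the source charges are 1.21 m, 2.33 m, 0.946 m; V_A = Σ kqᵢ/rᵢ = -1.04×10⁵ V.
At B: distances to the source charges are 0.881 m, 1.44 m, 0.229 m; V_B = Σ kqᵢ/rᵢ = -3.23×10⁵ V.
ΔV = V_B − V_A = -2.20×10⁵ V.
W_ext = qΔV = (-7.96×10⁻⁶ C)(-2.20×10⁵ V) = 1.75 J.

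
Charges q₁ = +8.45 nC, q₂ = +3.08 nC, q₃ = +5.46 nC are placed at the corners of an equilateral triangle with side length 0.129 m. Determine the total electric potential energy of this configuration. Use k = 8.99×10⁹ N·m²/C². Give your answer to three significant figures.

The assembly work is the sum of pairwise potential energies, U = Σ_{i<j} kqᵢqⱼ/rᵢⱼ.
All three pair separations equal the side length, 0.129 m.
U = (1.81×10⁻⁶) + (3.22×10⁻⁶) + (1.17×10⁻⁶) = 6.20×10⁻⁶ J.

6.20×10⁻⁶ J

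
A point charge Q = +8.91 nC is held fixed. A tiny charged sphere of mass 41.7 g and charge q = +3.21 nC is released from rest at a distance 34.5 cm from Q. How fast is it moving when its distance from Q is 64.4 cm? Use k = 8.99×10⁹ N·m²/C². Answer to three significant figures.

4.07×10⁻³ m/s

Only the electrostatic force acts, so mechanical energy is conserved: ½mv² = U₁ − U₂ = kQq(1/r₁ − 1/r₂).
U₁ − U₂ = (8.99×10⁹ N·m²/C²)(8.91×10⁻⁹ C)(3.21×10⁻⁹ C)(1/0.345 − 1/0.644) = 3.46×10⁻⁷ J.
v = √(2·3.46×10⁻⁷/0.0417) = 4.07×10⁻³ m/s.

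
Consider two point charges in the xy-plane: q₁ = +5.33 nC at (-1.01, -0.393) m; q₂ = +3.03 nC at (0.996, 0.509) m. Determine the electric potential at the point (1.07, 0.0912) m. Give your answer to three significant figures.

86.6 V

The total potential is the scalar sum of each charge's contribution, V = Σ kqᵢ/rᵢ.
Distances from the field point to each charge: r₁ = 2.14 m, r₂ = 0.424 m.
V = k[(5.33×10⁻⁹)/(2.14) + (3.03×10⁻⁹)/(0.424)] = 86.6 V.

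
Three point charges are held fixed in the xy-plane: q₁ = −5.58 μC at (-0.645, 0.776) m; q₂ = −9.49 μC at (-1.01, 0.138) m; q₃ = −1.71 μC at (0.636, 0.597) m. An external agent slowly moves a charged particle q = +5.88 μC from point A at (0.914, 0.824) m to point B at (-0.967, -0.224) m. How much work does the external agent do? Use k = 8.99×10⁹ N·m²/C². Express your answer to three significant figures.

For quasistatic motion the external work equals the change in potential energy: W_ext = qΔV = q(V_B − V_A).
At A: distances to the source charges are 1.56 m, 2.04 m, 0.359 m; V_A = Σ kqᵢ/rᵢ = -1.17×10⁵ V.
At B: distances to the source charges are 1.05 m, 0.365 m, 1.80 m; V_B = Σ kqᵢ/rᵢ = -2.90×10⁵ V.
ΔV = V_B − V_A = -1.74×10⁵ V.
W_ext = qΔV = (5.88×10⁻⁶ C)(-1.74×10⁵ V) = -1.02 J.

-1.02 J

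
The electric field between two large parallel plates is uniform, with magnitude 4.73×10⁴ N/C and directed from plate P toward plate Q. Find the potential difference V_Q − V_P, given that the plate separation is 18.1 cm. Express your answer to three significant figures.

In a uniform field, potential decreases in the direction of E: ΔV = −E·d for a displacement d parallel to E.
Going from P to Q is a displacement of 18.1 cm along the field, so V_Q − V_P = −Ed = -8560 V.

-8560 V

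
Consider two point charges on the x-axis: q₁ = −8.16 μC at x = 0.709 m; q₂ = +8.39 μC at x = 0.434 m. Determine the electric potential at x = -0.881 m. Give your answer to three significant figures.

Electric potential is a scalar, so the contributions from each charge add algebraically: V = Σ kqᵢ/rᵢ.
Distances from the field point to each charge: r₁ = 1.59 m, r₂ = 1.31 m.
V = k[(-8.16×10⁻⁶)/(1.59) + (8.39×10⁻⁶)/(1.31)] = 1.12×10⁴ V.

1.12×10⁴ V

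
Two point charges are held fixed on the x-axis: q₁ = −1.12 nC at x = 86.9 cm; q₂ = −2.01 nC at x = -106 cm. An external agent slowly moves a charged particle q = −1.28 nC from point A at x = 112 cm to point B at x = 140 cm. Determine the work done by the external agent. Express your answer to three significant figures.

-2.83×10⁻⁸ J

For quasistatic motion the external work equals the change in potential energy: W_ext = qΔV = q(V_B − V_A).
At A: distances to the source charges are 0.251 m, 2.18 m; V_A = Σ kqᵢ/rᵢ = -48.4 V.
At B: distances to the source charges are 0.531 m, 2.46 m; V_B = Σ kqᵢ/rᵢ = -26.3 V.
ΔV = V_B − V_A = 22.1 V.
W_ext = qΔV = (-1.28×10⁻⁹ C)(22.1 V) = -2.83×10⁻⁸ J.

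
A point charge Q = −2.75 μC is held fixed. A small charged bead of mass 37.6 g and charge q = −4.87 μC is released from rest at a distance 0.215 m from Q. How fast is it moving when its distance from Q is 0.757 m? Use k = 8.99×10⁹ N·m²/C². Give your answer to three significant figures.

Only the electrostatic force acts, so mechanical energy is conserved: ½mv² = U₁ − U₂ = kQq(1/r₁ − 1/r₂).
U₁ − U₂ = (8.99×10⁹ N·m²/C²)(-2.75×10⁻⁶ C)(-4.87×10⁻⁶ C)(1/0.215 − 1/0.757) = 0.401 J.
v = √(2·0.401/0.0376) = 4.62 m/s.

4.62 m/s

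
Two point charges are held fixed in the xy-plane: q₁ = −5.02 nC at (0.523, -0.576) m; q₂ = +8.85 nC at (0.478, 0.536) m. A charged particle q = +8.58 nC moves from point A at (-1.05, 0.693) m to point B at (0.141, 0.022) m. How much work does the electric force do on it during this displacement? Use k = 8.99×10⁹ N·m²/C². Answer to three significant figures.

The work done by the electric force is W_field = −ΔU = −q(V_B − V_A) = q(V_A − V_B).
At A: distances to the source charges are 2.02 m, 1.54 m; V_A = Σ kqᵢ/rᵢ = 29.5 V.
At B: distances to the source charges are 0.710 m, 0.615 m; V_B = Σ kqᵢ/rᵢ = 65.8 V.
ΔV = V_B − V_A = 36.4 V.
W_field = −qΔV = −(8.58×10⁻⁹ C)(36.4 V) = -3.12×10⁻⁷ J.

-3.12×10⁻⁷ J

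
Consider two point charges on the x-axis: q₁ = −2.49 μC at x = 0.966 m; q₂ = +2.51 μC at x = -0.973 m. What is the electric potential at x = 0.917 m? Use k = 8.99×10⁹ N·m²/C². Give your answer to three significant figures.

Electric potential is a scalar, so the contributions from each charge add algebraically: V = Σ kqᵢ/rᵢ.
Distances from the field point to each charge: r₁ = 0.0490 m, r₂ = 1.89 m.
V = k[(-2.49×10⁻⁶)/(0.0490) + (2.51×10⁻⁶)/(1.89)] = -4.45×10⁵ V.

-4.45×10⁵ V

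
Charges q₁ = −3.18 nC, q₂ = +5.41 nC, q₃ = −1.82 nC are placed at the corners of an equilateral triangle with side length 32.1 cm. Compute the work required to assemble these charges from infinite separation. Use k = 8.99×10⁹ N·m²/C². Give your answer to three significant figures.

-5.95×10⁻⁷ J

The work to assemble the configuration equals its total potential energy, U = Σ kqᵢqⱼ/rᵢⱼ over all pairs.
All three pair separations equal the side length, 0.321 m.
U = (-4.82×10⁻⁷) + (1.62×10⁻⁷) + (-2.76×10⁻⁷) = -5.95×10⁻⁷ J.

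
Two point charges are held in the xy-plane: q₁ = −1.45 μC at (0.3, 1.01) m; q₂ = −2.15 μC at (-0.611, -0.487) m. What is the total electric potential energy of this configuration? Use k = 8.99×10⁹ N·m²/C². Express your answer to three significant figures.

0.0160 J

The assembly work is the sum of pairwise potential energies, U = Σ_{i<j} kqᵢqⱼ/rᵢⱼ.
Pair separations: r₁₂ = 1.75 m.
U = (0.0160) = 0.0160 J.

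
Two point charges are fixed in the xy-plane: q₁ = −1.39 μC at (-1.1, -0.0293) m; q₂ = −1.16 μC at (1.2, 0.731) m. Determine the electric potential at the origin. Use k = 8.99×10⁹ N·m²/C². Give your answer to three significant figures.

-1.88×10⁴ V

Electric potential is a scalar, so the contributions from each charge add algebraically: V = Σ kqᵢ/rᵢ.
Distances from the field point to each charge: r₁ = 1.10 m, r₂ = 1.41 m.
V = k[(-1.39×10⁻⁶)/(1.10) + (-1.16×10⁻⁶)/(1.41)] = -1.88×10⁴ V.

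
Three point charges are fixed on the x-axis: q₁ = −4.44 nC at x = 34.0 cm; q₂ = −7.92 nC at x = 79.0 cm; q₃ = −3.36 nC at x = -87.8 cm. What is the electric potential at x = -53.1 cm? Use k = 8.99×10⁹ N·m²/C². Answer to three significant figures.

-187 V

Electric potential is a scalar, so the contributions from each charge add algebraically: V = Σ kqᵢ/rᵢ.
Distances from the field point to each charge: r₁ = 0.871 m, r₂ = 1.32 m, r₃ = 0.347 m.
V = k[(-4.44×10⁻⁹)/(0.871) + (-7.92×10⁻⁹)/(1.32) + (-3.36×10⁻⁹)/(0.347)] = -187 V.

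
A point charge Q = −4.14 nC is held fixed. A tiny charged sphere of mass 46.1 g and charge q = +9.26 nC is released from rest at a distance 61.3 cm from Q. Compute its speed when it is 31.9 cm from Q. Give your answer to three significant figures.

4.74×10⁻³ m/s

Only the electrostatic force acts, so mechanical energy is conserved: ½mv² = U₁ − U₂ = kQq(1/r₁ − 1/r₂).
U₁ − U₂ = (8.99×10⁹ N·m²/C²)(-4.14×10⁻⁹ C)(9.26×10⁻⁹ C)(1/0.613 − 1/0.319) = 5.18×10⁻⁷ J.
v = √(2·5.18×10⁻⁷/0.0461) = 4.74×10⁻³ m/s.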